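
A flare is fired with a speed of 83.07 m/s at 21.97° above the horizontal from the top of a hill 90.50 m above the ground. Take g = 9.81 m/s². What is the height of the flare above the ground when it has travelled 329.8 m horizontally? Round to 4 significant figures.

133.7 m

v_x = 83.07 cos 21.97° = 77.037 m/s, v_y0 = 83.07 sin 21.97° = 31.078 m/s.
Time to reach x = 329.8 m: t = x / v_x = 329.8 / 77.037 = 4.2811 s.
y = 90.50 + v_y0 t − ½ g t² = 90.50 + 31.078×4.2811 − 4.905×4.2811² = 133.7 m.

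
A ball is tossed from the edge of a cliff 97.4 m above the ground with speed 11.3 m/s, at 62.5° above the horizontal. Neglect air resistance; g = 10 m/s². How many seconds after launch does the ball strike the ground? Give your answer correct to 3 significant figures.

Vertical component: v_y = 11.3 sin 62.5° = 10.02 m/s.
Taking up as positive with launch at y = 97.4 m, landing at y = 0: 0 = 97.4 + 10.02 t − ½(10) t².
Solving 5.000 t² − 10.02 t − 97.4 = 0 gives t = [10.02 + √(10.02² + 4·5.000·97.4)] / 10.00 = 5.53 s.

5.53 s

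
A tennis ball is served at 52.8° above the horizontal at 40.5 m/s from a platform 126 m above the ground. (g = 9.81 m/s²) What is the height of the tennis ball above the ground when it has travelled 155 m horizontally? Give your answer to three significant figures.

134 m

v_x = 40.5 cos 52.8° = 24.49 m/s, v_y0 = 40.5 sin 52.8° = 32.26 m/s.
Time to reach x = 155 m: t = x / v_x = 155 / 24.49 = 6.329 s.
y = 126 + v_y0 t − ½ g t² = 126 + 32.26×6.329 − 4.905×6.329² = 134 m.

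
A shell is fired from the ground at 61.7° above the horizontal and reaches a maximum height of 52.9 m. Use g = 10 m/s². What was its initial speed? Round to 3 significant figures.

At maximum height v_y = 0, so (v₀ sin θ)² = 2 g H.
v₀ sin 61.7° = √(2 × 10 × 52.9) = 32.53 m/s.
v₀ = 32.53 / sin 61.7° = 32.53 / 0.8805 = 36.9 m/s.

36.9 m/s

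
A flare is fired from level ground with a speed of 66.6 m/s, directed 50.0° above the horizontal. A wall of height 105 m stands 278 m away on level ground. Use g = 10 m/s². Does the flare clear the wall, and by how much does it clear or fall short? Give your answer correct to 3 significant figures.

v_x = 66.6 cos 50.0° = 42.81 m/s; v_y0 = 66.6 sin 50.0° = 51.02 m/s.
Time to reach the wall: t = 278 / 42.81 = 6.494 s.
Height at that point: y = 51.02×6.494 − 5.000×6.494² = 120.5 m.
That is 120.5 − 105 = 15.5 m above the top of the wall, so the flare clears it.

Yes — it clears the wall by 15.5 m.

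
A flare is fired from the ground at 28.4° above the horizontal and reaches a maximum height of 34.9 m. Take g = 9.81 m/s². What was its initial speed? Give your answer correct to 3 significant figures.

55.0 m/s

At maximum height v_y = 0, so (v₀ sin θ)² = 2 g H.
v₀ sin 28.4° = √(2 × 9.81 × 34.9) = 26.17 m/s.
v₀ = 26.17 / sin 28.4° = 26.17 / 0.4756 = 55.0 m/s.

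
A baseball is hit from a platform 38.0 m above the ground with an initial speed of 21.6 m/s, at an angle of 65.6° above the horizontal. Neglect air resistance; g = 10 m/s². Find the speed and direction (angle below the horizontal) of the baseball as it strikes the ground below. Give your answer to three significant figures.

v_x = 21.6 cos 65.6° = 8.923 m/s (constant).
|v_y| at impact = √((19.67)² + 2×10×38.0) = 33.87 m/s.
Speed = √(8.923² + 33.87²) = 35.0 m/s; angle = arctan(33.87/8.923) = 75.2° below horizontal.

35.0 m/s at 75.2° below the horizontal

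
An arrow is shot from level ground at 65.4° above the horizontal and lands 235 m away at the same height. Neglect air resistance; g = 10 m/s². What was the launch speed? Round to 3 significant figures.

55.7 m/s

On level ground, R = v₀² sin(2θ) / g, so v₀ = √(R g / sin 2θ).
sin(2 × 65.4°) = 0.7570.
v₀ = √(235 × 10 / 0.7570) = √3104 = 55.7 m/s.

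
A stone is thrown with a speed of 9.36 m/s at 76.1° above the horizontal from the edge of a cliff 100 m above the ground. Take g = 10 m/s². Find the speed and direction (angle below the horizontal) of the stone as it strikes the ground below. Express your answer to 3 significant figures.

45.7 m/s at 87.2° below the horizontal

v_x = 9.36 cos 76.1° = 2.249 m/s (constant).
|v_y| at impact = √((9.086)² + 2×10×100) = 45.64 m/s.
Speed = √(2.249² + 45.64²) = 45.7 m/s; angle = arctan(45.64/2.249) = 87.2° below horizontal.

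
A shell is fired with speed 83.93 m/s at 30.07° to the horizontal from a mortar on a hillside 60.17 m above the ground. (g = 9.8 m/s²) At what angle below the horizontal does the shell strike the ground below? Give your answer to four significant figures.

v_x = 83.93 cos 30.07° = 72.634 m/s.
At impact |v_y| = √(v_y0² + 2 g h) = √(42.054² + 2×9.8×60.17) = 54.294 m/s.
Angle below horizontal = arctan(|v_y| / v_x) = arctan(54.294 / 72.634) = 36.78°.

36.78°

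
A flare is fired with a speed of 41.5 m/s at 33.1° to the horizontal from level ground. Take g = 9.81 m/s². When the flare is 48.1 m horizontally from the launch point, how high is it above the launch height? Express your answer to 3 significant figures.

v_x = 41.5 cos 33.1° = 34.77 m/s, v_y0 = 41.5 sin 33.1° = 22.66 m/s.
Time to reach x = 48.1 m: t = x / v_x = 48.1 / 34.77 = 1.383 s.
y = v_y0 t − ½ g t² = 22.66×1.383 − 4.905×1.383² = 22.0 m.

22.0 m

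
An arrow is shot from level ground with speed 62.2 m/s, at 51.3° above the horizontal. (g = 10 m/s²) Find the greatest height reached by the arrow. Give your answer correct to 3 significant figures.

118 m

Vertical component of launch velocity: v_y = 62.2 sin 51.3° = 48.54 m/s.
At the highest point the vertical velocity is zero, so v_y² = 2 g h_max.
h_max = (48.54)² / (2 × 10) = 2356 / 20.00 = 118 m.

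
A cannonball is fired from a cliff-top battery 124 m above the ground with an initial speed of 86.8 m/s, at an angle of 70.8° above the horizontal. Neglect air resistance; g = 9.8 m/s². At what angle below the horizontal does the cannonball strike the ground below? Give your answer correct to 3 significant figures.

73.4°

v_x = 86.8 cos 70.8° = 28.55 m/s.
At impact |v_y| = √(v_y0² + 2 g h) = √(81.97² + 2×9.8×124) = 95.65 m/s.
Angle below horizontal = arctan(|v_y| / v_x) = arctan(95.65 / 28.55) = 73.4°.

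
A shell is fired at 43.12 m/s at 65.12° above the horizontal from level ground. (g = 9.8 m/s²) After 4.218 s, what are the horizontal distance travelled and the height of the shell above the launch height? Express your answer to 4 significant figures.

v_x = 43.12 cos 65.12° = 18.141 m/s; v_y0 = 43.12 sin 65.12° = 39.118 m/s.
x = v_x t = 18.141 × 4.218 = 76.52 m.
y = v_y0 t − ½ g t² = 39.118×4.218 − 4.900×4.218² = 77.82 m.

x = 76.52 m, y = 77.82 m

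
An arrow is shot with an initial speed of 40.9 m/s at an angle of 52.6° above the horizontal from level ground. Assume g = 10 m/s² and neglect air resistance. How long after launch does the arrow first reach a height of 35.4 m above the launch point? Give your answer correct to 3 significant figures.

1.38 s

v_y0 = 40.9 sin 52.6° = 32.49 m/s.
Set y = v_y0 t − ½ g t² = 35.4: 5.000 t² − 32.49 t + 35.4 = 0.
t = [32.49 ± √(1056 − 708.0)] / 10 = (32.49 ± 18.65) / 10, giving t = 1.38 s or t = 5.11 s.
The arrow is on the way up at the first time, so t = 1.38 s.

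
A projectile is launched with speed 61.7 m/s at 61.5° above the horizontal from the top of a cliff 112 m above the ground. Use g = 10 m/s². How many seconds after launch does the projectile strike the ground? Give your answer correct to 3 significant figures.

12.6 s

Vertical component: v_y = 61.7 sin 61.5° = 54.22 m/s.
Taking up as positive with launch at y = 112 m, landing at y = 0: 0 = 112 + 54.22 t − ½(10) t².
Solving 5.000 t² − 54.22 t − 112 = 0 gives t = [54.22 + √(54.22² + 4·5.000·112)] / 10.00 = 12.6 s.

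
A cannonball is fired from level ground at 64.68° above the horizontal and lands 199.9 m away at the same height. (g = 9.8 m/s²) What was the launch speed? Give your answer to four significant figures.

On level ground, R = v₀² sin(2θ) / g, so v₀ = √(R g / sin 2θ).
sin(2 × 64.68°) = 0.7732.
v₀ = √(199.9 × 9.8 / 0.7732) = √2533.7 = 50.34 m/s.

50.34 m/s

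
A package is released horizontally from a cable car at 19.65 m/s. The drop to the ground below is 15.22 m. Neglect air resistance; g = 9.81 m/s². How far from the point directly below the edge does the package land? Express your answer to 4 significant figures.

34.61 m

Initial vertical velocity is zero, so the fall time comes from h = ½ g t²: t = √(2 × 15.22 / 9.81) = 1.7615 s.
Horizontal motion is uniform at 19.65 m/s, so x = 19.65 × 1.7615 = 34.61 m.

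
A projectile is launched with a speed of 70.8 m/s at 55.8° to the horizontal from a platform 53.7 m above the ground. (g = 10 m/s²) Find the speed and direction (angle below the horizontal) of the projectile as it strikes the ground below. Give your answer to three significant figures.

v_x = 70.8 cos 55.8° = 39.80 m/s (constant).
|v_y| at impact = √((58.56)² + 2×10×53.7) = 67.11 m/s.
Speed = √(39.80² + 67.11²) = 78.0 m/s; angle = arctan(67.11/39.80) = 59.3° below horizontal.

78.0 m/s at 59.3° below the horizontal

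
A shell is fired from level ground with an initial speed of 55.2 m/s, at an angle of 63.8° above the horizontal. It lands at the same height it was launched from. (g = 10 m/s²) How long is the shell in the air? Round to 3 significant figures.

Vertical component: v_y = 55.2 sin 63.8° = 49.53 m/s.
For a projectile landing at launch height, time of flight is t = 2 v_y / g = 2 × 49.53 / 10 = 9.91 s.

9.91 s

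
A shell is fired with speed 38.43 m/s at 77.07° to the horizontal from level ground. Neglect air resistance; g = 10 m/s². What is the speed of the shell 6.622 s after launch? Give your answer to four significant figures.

30.02 m/s

v_x = 38.43 cos 77.07° = 8.5991 m/s (constant).
v_y(t) = 38.43 sin 77.07° − g t = 37.456 − 10 × 6.622 = -28.764 m/s.
Speed = √(v_x² + v_y²) = √(73.945 + 827.37) = 30.02 m/s.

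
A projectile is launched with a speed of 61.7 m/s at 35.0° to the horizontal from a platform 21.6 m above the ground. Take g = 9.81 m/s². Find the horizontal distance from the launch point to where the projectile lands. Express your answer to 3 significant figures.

393 m

Components: v_x = 61.7 cos 35.0° = 50.54 m/s, v_y = 61.7 sin 35.0° = 35.39 m/s.
Vertical: 0 = 21.6 + 35.39 t − ½(9.81) t² ⇒ 4.905 t² − 35.39 t − 21.6 = 0.
t = [35.39 + √(1252 + 423.8)] / 9.810 = 7.780 s.
Horizontal: R = v_x · t = 50.54 × 7.780 = 393 m.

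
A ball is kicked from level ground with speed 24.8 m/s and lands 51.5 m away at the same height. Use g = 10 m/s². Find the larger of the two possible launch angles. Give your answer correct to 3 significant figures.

61.6°

Level-ground range: R = v₀² sin(2θ)/g ⇒ sin 2θ = R g / v₀² = 51.5×10/24.8² = 0.8373.
2θ = arcsin(0.8373) = 56.86° or 180° − 56.86° = 123.14°.
So θ = 28.4° or θ = 61.6°.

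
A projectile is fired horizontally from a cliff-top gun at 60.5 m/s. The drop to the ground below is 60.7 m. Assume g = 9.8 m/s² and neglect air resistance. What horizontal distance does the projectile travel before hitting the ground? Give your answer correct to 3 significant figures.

Initial vertical velocity is zero, so the fall time comes from h = ½ g t²: t = √(2 × 60.7 / 9.8) = 3.520 s.
Horizontal motion is uniform at 60.5 m/s, so x = 60.5 × 3.520 = 213 m.

213 m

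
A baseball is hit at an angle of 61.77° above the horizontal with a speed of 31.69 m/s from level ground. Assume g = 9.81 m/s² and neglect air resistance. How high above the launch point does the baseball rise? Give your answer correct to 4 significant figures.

39.73 m

Vertical component of launch velocity: v_y = 31.69 sin 61.77° = 27.921 m/s.
At the highest point the vertical velocity is zero, so v_y² = 2 g h_max.
h_max = (27.921)² / (2 × 9.81) = 779.58 / 19.62 = 39.73 m.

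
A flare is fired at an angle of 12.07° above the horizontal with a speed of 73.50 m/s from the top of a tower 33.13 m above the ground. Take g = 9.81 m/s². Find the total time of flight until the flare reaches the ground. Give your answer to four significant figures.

4.601 s

Vertical component: v_y = 73.50 sin 12.07° = 15.369 m/s.
Taking up as positive with launch at y = 33.13 m, landing at y = 0: 0 = 33.13 + 15.369 t − ½(9.81) t².
Solving 4.905 t² − 15.369 t − 33.13 = 0 gives t = [15.369 + √(15.369² + 4·4.905·33.13)] / 9.810 = 4.601 s.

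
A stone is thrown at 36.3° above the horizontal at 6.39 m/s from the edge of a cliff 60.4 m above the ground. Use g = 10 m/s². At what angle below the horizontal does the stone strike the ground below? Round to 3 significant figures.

v_x = 6.39 cos 36.3° = 5.150 m/s.
At impact |v_y| = √(v_y0² + 2 g h) = √(3.783² + 2×10×60.4) = 34.96 m/s.
Angle below horizontal = arctan(|v_y| / v_x) = arctan(34.96 / 5.150) = 81.6°.

81.6°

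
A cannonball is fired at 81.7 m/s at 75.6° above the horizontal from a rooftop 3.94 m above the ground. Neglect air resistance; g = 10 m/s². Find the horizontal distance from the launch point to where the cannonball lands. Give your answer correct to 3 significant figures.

323 m

Components: v_x = 81.7 cos 75.6° = 20.32 m/s, v_y = 81.7 sin 75.6° = 79.13 m/s.
Vertical: 0 = 3.94 + 79.13 t − ½(10) t² ⇒ 5.000 t² − 79.13 t − 3.94 = 0.
t = [79.13 + √(6262 + 78.80)] / 10.00 = 15.88 s.
Horizontal: R = v_x · t = 20.32 × 15.88 = 323 m.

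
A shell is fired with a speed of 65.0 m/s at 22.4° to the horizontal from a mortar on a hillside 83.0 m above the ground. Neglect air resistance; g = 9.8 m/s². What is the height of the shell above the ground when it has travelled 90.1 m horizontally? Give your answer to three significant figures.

v_x = 65.0 cos 22.4° = 60.10 m/s, v_y0 = 65.0 sin 22.4° = 24.77 m/s.
Time to reach x = 90.1 m: t = x / v_x = 90.1 / 60.10 = 1.499 s.
y = 83.0 + v_y0 t − ½ g t² = 83.0 + 24.77×1.499 − 4.900×1.499² = 109 m.

109 m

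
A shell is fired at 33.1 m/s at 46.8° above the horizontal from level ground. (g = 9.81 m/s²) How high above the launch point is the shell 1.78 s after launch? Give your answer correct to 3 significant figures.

v_y0 = 33.1 sin 46.8° = 24.13 m/s.
y(t) = v_y0 t − ½ g t² = 24.13×1.78 − 4.905×1.78² = 27.4 m.

27.4 m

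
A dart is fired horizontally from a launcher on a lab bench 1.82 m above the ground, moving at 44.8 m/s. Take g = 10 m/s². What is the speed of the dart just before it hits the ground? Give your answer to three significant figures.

Fall time: t = √(2 × 1.82 / 10) = 0.6033 s.
At impact: v_x = 44.8 m/s (unchanged), v_y = g t = 10 × 0.6033 = 6.033 m/s.
Speed = √(v_x² + v_y²) = √(2007 + 36.40) = 45.2 m/s.

45.2 m/s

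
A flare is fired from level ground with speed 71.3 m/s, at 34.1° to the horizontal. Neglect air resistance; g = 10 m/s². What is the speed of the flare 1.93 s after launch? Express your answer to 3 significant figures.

62.6 m/s

v_x = 71.3 cos 34.1° = 59.04 m/s (constant).
v_y(t) = 71.3 sin 34.1° − g t = 39.97 − 10 × 1.93 = 20.67 m/s.
Speed = √(v_x² + v_y²) = √(3486 + 427.2) = 62.6 m/s.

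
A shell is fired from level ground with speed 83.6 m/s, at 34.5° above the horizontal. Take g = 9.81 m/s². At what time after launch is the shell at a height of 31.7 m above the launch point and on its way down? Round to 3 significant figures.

v_y0 = 83.6 sin 34.5° = 47.35 m/s.
Set y = v_y0 t − ½ g t² = 31.7: 4.905 t² − 47.35 t + 31.7 = 0.
t = [47.35 ± √(2242 − 622.0)] / 9.81 = (47.35 ± 40.25) / 9.81, giving t = 0.724 s or t = 8.93 s.
On the way down corresponds to the larger root: t = 8.93 s.

8.93 s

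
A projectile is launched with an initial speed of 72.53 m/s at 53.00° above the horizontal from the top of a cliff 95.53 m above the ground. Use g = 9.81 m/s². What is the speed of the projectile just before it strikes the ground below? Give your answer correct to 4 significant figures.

v_x = 72.53 cos 53.00° = 43.650 m/s is unchanged throughout.
For the vertical component, v_y² = v_y0² + 2 g h = (57.925)² + 2×9.81×95.53 = 5229.6, so |v_y| = 72.316 m/s.
Impact speed = √(v_x² + v_y²) = √(1905.3 + 5229.6) = 84.47 m/s.

84.47 m/s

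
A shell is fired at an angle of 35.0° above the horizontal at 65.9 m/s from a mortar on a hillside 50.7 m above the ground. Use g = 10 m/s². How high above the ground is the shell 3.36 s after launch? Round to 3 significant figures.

121 m

v_y0 = 65.9 sin 35.0° = 37.80 m/s.
y(t) = 50.7 + v_y0 t − ½ g t² = 50.7 + 37.80×3.36 − ½×10×3.36² = 121 m.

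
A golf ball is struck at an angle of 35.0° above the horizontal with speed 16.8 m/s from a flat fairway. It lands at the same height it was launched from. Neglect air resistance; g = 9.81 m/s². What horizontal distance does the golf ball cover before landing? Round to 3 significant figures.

Components: v_x = 16.8 cos 35.0° = 13.76 m/s, v_y = 16.8 sin 35.0° = 9.636 m/s.
Time of flight (same landing height): t = 2 v_y / g = 2 × 9.636 / 9.81 = 1.965 s.
Range: R = v_x · t = 13.76 × 1.965 = 27.0 m.

27.0 m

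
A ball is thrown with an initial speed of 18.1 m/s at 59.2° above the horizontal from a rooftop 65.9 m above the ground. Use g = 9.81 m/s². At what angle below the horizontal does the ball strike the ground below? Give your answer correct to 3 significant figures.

v_x = 18.1 cos 59.2° = 9.268 m/s.
At impact |v_y| = √(v_y0² + 2 g h) = √(15.55² + 2×9.81×65.9) = 39.18 m/s.
Angle below horizontal = arctan(|v_y| / v_x) = arctan(39.18 / 9.268) = 76.7°.

76.7°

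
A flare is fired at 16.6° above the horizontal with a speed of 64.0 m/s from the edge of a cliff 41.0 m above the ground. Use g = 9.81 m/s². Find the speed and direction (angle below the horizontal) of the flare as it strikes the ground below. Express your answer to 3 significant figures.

v_x = 64.0 cos 16.6° = 61.33 m/s (constant).
|v_y| at impact = √((18.28)² + 2×9.81×41.0) = 33.74 m/s.
Speed = √(61.33² + 33.74²) = 70.0 m/s; angle = arctan(33.74/61.33) = 28.8° below horizontal.

70.0 m/s at 28.8° below the horizontal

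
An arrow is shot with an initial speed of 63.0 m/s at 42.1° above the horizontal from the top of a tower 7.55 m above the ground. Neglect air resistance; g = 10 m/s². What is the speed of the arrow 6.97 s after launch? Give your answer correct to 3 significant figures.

v_x = 63.0 cos 42.1° = 46.74 m/s (constant).
v_y(t) = 63.0 sin 42.1° − g t = 42.24 − 10 × 6.97 = -27.46 m/s.
Speed = √(v_x² + v_y²) = √(2185 + 754.1) = 54.2 m/s.

54.2 m/s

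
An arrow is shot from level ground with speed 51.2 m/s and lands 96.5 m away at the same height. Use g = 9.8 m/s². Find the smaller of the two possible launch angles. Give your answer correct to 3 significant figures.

10.6°

Level-ground range: R = v₀² sin(2θ)/g ⇒ sin 2θ = R g / v₀² = 96.5×9.8/51.2² = 0.3608.
2θ = arcsin(0.3608) = 21.15° or 180° − 21.15° = 158.85°.
So θ = 10.6° or θ = 79.4°.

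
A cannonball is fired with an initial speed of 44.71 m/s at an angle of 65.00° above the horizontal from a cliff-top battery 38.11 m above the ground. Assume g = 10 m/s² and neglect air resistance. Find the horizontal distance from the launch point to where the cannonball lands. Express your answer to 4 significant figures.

169.2 m

Components: v_x = 44.71 cos 65.00° = 18.895 m/s, v_y = 44.71 sin 65.00° = 40.521 m/s.
Vertical: 0 = 38.11 + 40.521 t − ½(10) t² ⇒ 5.000 t² − 40.521 t − 38.11 = 0.
t = [40.521 + √(1642.0 + 762.20)] / 10.00 = 8.9554 s.
Horizontal: R = v_x · t = 18.895 × 8.9554 = 169.2 m.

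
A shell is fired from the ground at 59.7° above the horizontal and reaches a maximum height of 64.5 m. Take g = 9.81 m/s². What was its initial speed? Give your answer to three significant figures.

41.2 m/s

At maximum height v_y = 0, so (v₀ sin θ)² = 2 g H.
v₀ sin 59.7° = √(2 × 9.81 × 64.5) = 35.57 m/s.
v₀ = 35.57 / sin 59.7° = 35.57 / 0.8634 = 41.2 m/s.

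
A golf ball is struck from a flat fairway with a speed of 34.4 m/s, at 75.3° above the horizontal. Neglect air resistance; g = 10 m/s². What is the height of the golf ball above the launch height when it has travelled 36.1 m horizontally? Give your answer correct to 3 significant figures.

52.1 m

v_x = 34.4 cos 75.3° = 8.729 m/s, v_y0 = 34.4 sin 75.3° = 33.27 m/s.
Time to reach x = 36.1 m: t = x / v_x = 36.1 / 8.729 = 4.136 s.
y = v_y0 t − ½ g t² = 33.27×4.136 − 5.000×4.136² = 52.1 m.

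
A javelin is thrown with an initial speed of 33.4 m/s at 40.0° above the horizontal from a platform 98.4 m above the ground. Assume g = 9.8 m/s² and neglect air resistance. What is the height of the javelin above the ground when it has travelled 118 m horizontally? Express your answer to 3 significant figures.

93.2 m

v_x = 33.4 cos 40.0° = 25.59 m/s, v_y0 = 33.4 sin 40.0° = 21.47 m/s.
Time to reach x = 118 m: t = x / v_x = 118 / 25.59 = 4.611 s.
y = 98.4 + v_y0 t − ½ g t² = 98.4 + 21.47×4.611 − 4.900×4.611² = 93.2 m.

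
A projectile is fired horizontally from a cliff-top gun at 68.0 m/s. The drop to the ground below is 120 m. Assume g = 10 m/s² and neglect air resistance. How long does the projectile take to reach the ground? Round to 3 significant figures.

The horizontal speed doesn't affect the fall. With v_y0 = 0, h = ½ g t².
t = √(2 × 120 / 10) = √24.00 = 4.90 s.

4.90 s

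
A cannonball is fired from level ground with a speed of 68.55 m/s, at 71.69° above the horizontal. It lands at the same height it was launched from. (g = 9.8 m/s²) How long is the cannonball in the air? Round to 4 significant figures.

Vertical component: v_y = 68.55 sin 71.69° = 65.079 m/s.
For a projectile landing at launch height, time of flight is t = 2 v_y / g = 2 × 65.079 / 9.8 = 13.28 s.

13.28 s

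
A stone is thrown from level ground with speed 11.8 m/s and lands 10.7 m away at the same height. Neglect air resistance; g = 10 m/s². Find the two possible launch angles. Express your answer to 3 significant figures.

Level-ground range: R = v₀² sin(2θ)/g ⇒ sin 2θ = R g / v₀² = 10.7×10/11.8² = 0.7685.
2θ = arcsin(0.7685) = 50.22° or 180° − 50.22° = 129.78°.
So θ = 25.1° or θ = 64.9°.

25.1° and 64.9°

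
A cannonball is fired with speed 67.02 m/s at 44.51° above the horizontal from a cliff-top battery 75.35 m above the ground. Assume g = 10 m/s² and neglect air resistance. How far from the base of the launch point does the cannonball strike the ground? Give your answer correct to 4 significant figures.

515.8 m

Components: v_x = 67.02 cos 44.51° = 47.794 m/s, v_y = 67.02 sin 44.51° = 46.983 m/s.
Vertical: 0 = 75.35 + 46.983 t − ½(10) t² ⇒ 5.000 t² − 46.983 t − 75.35 = 0.
t = [46.983 + √(2207.4 + 1507.0)] / 10.00 = 10.793 s.
Horizontal: R = v_x · t = 47.794 × 10.793 = 515.8 m.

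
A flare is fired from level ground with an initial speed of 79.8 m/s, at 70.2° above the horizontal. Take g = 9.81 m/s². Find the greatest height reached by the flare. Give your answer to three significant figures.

Vertical component of launch velocity: v_y = 79.8 sin 70.2° = 75.08 m/s.
At the highest point the vertical velocity is zero, so v_y² = 2 g h_max.
h_max = (75.08)² / (2 × 9.81) = 5637 / 19.62 = 287 m.

287 m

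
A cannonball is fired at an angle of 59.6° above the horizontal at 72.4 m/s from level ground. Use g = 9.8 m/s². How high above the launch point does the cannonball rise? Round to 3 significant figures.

Vertical component of launch velocity: v_y = 72.4 sin 59.6° = 62.45 m/s.
At the highest point the vertical velocity is zero, so v_y² = 2 g h_max.
h_max = (62.45)² / (2 × 9.8) = 3900 / 19.60 = 199 m.

199 m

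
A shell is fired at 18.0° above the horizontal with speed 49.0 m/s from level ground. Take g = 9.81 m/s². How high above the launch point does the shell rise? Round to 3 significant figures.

11.7 m

Vertical component of launch velocity: v_y = 49.0 sin 18.0° = 15.14 m/s.
At the highest point the vertical velocity is zero, so v_y² = 2 g h_max.
h_max = (15.14)² / (2 × 9.81) = 229.2 / 19.62 = 11.7 m.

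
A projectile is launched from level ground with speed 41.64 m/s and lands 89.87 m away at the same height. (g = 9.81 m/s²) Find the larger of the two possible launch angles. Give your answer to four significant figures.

Level-ground range: R = v₀² sin(2θ)/g ⇒ sin 2θ = R g / v₀² = 89.87×9.81/41.64² = 0.5085.
2θ = arcsin(0.5085) = 30.564° or 180° − 30.564° = 149.436°.
So θ = 15.28° or θ = 74.72°.

74.72°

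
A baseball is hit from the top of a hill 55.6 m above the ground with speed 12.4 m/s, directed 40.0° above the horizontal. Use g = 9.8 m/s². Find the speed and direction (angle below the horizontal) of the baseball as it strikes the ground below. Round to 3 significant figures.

35.3 m/s at 74.4° below the horizontal

v_x = 12.4 cos 40.0° = 9.499 m/s (constant).
|v_y| at impact = √((7.971)² + 2×9.8×55.6) = 33.96 m/s.
Speed = √(9.499² + 33.96²) = 35.3 m/s; angle = arctan(33.96/9.499) = 74.4° below horizontal.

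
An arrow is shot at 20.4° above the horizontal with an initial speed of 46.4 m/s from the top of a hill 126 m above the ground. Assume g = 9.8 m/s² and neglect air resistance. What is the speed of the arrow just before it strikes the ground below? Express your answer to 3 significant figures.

68.0 m/s

v_x = 46.4 cos 20.4° = 43.49 m/s is unchanged throughout.
For the vertical component, v_y² = v_y0² + 2 g h = (16.17)² + 2×9.8×126 = 2731, so |v_y| = 52.26 m/s.
Impact speed = √(v_x² + v_y²) = √(1891 + 2731) = 68.0 m/s.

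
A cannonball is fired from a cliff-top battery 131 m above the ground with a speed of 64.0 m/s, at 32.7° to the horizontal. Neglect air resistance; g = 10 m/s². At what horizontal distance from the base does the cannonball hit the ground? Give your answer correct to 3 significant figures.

519 m

Components: v_x = 64.0 cos 32.7° = 53.86 m/s, v_y = 64.0 sin 32.7° = 34.58 m/s.
Vertical: 0 = 131 + 34.58 t − ½(10) t² ⇒ 5.000 t² − 34.58 t − 131 = 0.
t = [34.58 + √(1196 + 2620)] / 10.00 = 9.635 s.
Horizontal: R = v_x · t = 53.86 × 9.635 = 519 m.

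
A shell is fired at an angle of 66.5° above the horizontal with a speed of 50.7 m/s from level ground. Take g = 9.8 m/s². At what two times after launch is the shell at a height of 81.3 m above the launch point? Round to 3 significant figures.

v_y0 = 50.7 sin 66.5° = 46.49 m/s.
Set y = v_y0 t − ½ g t² = 81.3: 4.900 t² − 46.49 t + 81.3 = 0.
t = [46.49 ± √(2161 − 1593)] / 9.8 = (46.49 ± 23.83) / 9.8, giving t = 2.31 s or t = 7.18 s.
So the shell is at 81.3 m at t = 2.31 s (rising) and t = 7.18 s (falling).

2.31 s and 7.18 s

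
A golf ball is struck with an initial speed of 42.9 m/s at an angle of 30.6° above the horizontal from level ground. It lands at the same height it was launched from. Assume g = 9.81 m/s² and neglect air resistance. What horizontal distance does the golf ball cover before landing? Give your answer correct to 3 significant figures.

Components: v_x = 42.9 cos 30.6° = 36.93 m/s, v_y = 42.9 sin 30.6° = 21.84 m/s.
Time of flight (same landing height): t = 2 v_y / g = 2 × 21.84 / 9.81 = 4.453 s.
Range: R = v_x · t = 36.93 × 4.453 = 164 m.

164 m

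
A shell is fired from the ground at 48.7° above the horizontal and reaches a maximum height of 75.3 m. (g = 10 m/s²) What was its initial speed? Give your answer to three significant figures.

51.7 m/s

At maximum height v_y = 0, so (v₀ sin θ)² = 2 g H.
v₀ sin 48.7° = √(2 × 10 × 75.3) = 38.81 m/s.
v₀ = 38.81 / sin 48.7° = 38.81 / 0.7513 = 51.7 m/s.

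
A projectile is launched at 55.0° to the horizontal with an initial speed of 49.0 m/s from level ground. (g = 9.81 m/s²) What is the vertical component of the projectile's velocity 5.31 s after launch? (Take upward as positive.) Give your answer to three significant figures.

-12.0 m/s

Initial vertical component: v_y0 = 49.0 sin 55.0° = 40.14 m/s.
v_y(t) = v_y0 − g t = 40.14 − 9.81 × 5.31 = -12.0 m/s.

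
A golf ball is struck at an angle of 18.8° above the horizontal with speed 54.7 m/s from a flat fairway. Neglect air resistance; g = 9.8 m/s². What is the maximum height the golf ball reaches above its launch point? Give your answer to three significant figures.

15.9 m

Vertical component of launch velocity: v_y = 54.7 sin 18.8° = 17.63 m/s.
At the highest point the vertical velocity is zero, so v_y² = 2 g h_max.
h_max = (17.63)² / (2 × 9.8) = 310.8 / 19.60 = 15.9 m.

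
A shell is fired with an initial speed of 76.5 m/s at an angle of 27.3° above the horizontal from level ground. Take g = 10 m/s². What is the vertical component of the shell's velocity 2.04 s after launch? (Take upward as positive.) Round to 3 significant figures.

14.7 m/s

Initial vertical component: v_y0 = 76.5 sin 27.3° = 35.09 m/s.
v_y(t) = v_y0 − g t = 35.09 − 10 × 2.04 = 14.7 m/s.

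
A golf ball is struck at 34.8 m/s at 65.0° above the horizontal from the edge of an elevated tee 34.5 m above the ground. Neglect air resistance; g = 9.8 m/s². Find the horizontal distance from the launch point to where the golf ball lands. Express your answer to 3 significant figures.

Components: v_x = 34.8 cos 65.0° = 14.71 m/s, v_y = 34.8 sin 65.0° = 31.54 m/s.
Vertical: 0 = 34.5 + 31.54 t − ½(9.8) t² ⇒ 4.900 t² − 31.54 t − 34.5 = 0.
t = [31.54 + √(994.8 + 676.2)] / 9.800 = 7.390 s.
Horizontal: R = v_x · t = 14.71 × 7.390 = 109 m.

109 m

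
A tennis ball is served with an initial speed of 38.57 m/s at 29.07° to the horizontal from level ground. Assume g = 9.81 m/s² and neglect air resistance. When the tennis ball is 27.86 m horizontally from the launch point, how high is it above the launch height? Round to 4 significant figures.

v_x = 38.57 cos 29.07° = 33.711 m/s, v_y0 = 38.57 sin 29.07° = 18.740 m/s.
Time to reach x = 27.86 m: t = x / v_x = 27.86 / 33.711 = 0.82644 s.
y = v_y0 t − ½ g t² = 18.740×0.82644 − 4.905×0.82644² = 12.14 m.

12.14 m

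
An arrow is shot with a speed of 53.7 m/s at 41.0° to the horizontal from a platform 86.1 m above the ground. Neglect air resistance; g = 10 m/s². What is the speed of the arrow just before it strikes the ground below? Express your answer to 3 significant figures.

v_x = 53.7 cos 41.0° = 40.53 m/s is unchanged throughout.
For the vertical component, v_y² = v_y0² + 2 g h = (35.23)² + 2×10×86.1 = 2963, so |v_y| = 54.43 m/s.
Impact speed = √(v_x² + v_y²) = √(1643 + 2963) = 67.9 m/s.

67.9 m/s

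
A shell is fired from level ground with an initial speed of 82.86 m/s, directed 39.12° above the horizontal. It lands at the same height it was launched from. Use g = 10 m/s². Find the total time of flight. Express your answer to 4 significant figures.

Vertical component: v_y = 82.86 sin 39.12° = 52.280 m/s.
For a projectile landing at launch height, time of flight is t = 2 v_y / g = 2 × 52.280 / 10 = 10.46 s.

10.46 s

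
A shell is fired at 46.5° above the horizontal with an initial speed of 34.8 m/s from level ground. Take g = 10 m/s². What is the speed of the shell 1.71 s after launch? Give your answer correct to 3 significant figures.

25.3 m/s

v_x = 34.8 cos 46.5° = 23.95 m/s (constant).
v_y(t) = 34.8 sin 46.5° − g t = 25.24 − 10 × 1.71 = 8.140 m/s.
Speed = √(v_x² + v_y²) = √(573.6 + 66.26) = 25.3 m/s.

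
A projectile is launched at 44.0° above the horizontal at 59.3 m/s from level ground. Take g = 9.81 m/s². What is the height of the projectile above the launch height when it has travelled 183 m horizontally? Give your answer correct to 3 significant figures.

v_x = 59.3 cos 44.0° = 42.66 m/s, v_y0 = 59.3 sin 44.0° = 41.19 m/s.
Time to reach x = 183 m: t = x / v_x = 183 / 42.66 = 4.290 s.
y = v_y0 t − ½ g t² = 41.19×4.290 − 4.905×4.290² = 86.4 m.

86.4 m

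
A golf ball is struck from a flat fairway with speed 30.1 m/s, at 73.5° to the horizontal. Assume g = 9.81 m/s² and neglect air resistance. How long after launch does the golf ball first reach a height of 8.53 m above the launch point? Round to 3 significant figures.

0.312 s

v_y0 = 30.1 sin 73.5° = 28.86 m/s.
Set y = v_y0 t − ½ g t² = 8.53: 4.905 t² − 28.86 t + 8.53 = 0.
t = [28.86 ± √(832.9 − 167.4)] / 9.81 = (28.86 ± 25.80) / 9.81, giving t = 0.312 s or t = 5.57 s.
The golf ball is on the way up at the first time, so t = 0.312 s.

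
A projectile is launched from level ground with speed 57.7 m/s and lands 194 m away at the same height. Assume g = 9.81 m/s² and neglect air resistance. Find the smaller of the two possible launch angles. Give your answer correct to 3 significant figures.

Level-ground range: R = v₀² sin(2θ)/g ⇒ sin 2θ = R g / v₀² = 194×9.81/57.7² = 0.5716.
2θ = arcsin(0.5716) = 34.86° or 180° − 34.86° = 145.14°.
So θ = 17.4° or θ = 72.6°.

17.4°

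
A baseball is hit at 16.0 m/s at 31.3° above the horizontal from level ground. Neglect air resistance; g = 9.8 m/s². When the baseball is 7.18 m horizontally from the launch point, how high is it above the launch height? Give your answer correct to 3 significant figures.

v_x = 16.0 cos 31.3° = 13.67 m/s, v_y0 = 16.0 sin 31.3° = 8.312 m/s.
Time to reach x = 7.18 m: t = x / v_x = 7.18 / 13.67 = 0.5252 s.
y = v_y0 t − ½ g t² = 8.312×0.5252 − 4.900×0.5252² = 3.01 m.

3.01 m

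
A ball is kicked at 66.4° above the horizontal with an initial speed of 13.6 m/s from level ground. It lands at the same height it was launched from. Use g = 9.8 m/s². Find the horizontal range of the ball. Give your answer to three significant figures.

For level ground, R = v₀² sin(2θ) / g.
sin(2 × 66.4°) = sin 132.8° = 0.7337.
R = (13.6)² × 0.7337 / 9.8 = 13.8 m.

13.8 m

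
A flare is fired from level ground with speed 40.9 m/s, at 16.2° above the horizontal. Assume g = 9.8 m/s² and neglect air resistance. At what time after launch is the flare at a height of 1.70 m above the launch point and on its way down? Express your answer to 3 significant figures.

2.17 s

v_y0 = 40.9 sin 16.2° = 11.41 m/s.
Set y = v_y0 t − ½ g t² = 1.70: 4.900 t² − 11.41 t + 1.70 = 0.
t = [11.41 ± √(130.2 − 33.32)] / 9.8 = (11.41 ± 9.843) / 9.8, giving t = 0.160 s or t = 2.17 s.
On the way down corresponds to the larger root: t = 2.17 s.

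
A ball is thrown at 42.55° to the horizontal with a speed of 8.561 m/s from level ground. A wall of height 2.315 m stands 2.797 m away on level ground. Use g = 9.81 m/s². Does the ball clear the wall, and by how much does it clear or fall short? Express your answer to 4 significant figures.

v_x = 8.561 cos 42.55° = 6.3068 m/s; v_y0 = 8.561 sin 42.55° = 5.7892 m/s.
Time to reach the wall: t = 2.797 / 6.3068 = 0.44349 s.
Height at that point: y = 5.7892×0.44349 − 4.905×0.44349² = 1.6027 m.
That is 2.315 − 1.6027 = 0.7123 m below the top of the wall, so the ball does not clear it.

No — it falls 0.7123 m short of clearing the wall.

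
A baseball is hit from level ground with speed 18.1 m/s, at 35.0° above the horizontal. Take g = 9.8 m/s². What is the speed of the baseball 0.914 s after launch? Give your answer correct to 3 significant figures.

14.9 m/s

v_x = 18.1 cos 35.0° = 14.83 m/s (constant).
v_y(t) = 18.1 sin 35.0° − g t = 10.38 − 9.8 × 0.914 = 1.423 m/s.
Speed = √(v_x² + v_y²) = √(219.9 + 2.025) = 14.9 m/s.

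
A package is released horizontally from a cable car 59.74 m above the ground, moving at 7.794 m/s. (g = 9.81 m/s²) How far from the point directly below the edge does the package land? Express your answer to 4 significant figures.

Initial vertical velocity is zero, so the fall time comes from h = ½ g t²: t = √(2 × 59.74 / 9.81) = 3.4899 s.
Horizontal motion is uniform at 7.794 m/s, so x = 7.794 × 3.4899 = 27.20 m.

27.20 m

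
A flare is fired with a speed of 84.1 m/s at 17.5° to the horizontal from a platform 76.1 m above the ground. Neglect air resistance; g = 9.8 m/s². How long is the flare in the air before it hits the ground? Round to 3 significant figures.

7.29 s

Vertical component: v_y = 84.1 sin 17.5° = 25.29 m/s.
Taking up as positive with launch at y = 76.1 m, landing at y = 0: 0 = 76.1 + 25.29 t − ½(9.8) t².
Solving 4.900 t² − 25.29 t − 76.1 = 0 gives t = [25.29 + √(25.29² + 4·4.900·76.1)] / 9.800 = 7.29 s.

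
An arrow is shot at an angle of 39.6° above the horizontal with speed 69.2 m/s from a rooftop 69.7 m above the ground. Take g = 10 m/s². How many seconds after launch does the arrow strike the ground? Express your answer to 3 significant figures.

10.2 s

Vertical component: v_y = 69.2 sin 39.6° = 44.11 m/s.
Taking up as positive with launch at y = 69.7 m, landing at y = 0: 0 = 69.7 + 44.11 t − ½(10) t².
Solving 5.000 t² − 44.11 t − 69.7 = 0 gives t = [44.11 + √(44.11² + 4·5.000·69.7)] / 10.00 = 10.2 s.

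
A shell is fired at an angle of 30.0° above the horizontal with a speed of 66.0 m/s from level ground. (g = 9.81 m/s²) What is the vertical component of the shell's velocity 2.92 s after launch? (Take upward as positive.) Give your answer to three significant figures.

Initial vertical component: v_y0 = 66.0 sin 30.0° = 33.00 m/s.
v_y(t) = v_y0 − g t = 33.00 − 9.81 × 2.92 = 4.35 m/s.

4.35 m/s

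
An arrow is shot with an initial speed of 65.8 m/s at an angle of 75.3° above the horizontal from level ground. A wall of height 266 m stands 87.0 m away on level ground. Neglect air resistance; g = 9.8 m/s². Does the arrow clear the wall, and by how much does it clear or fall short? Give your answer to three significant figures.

No — it falls 67.4 m short of clearing the wall.

v_x = 65.8 cos 75.3° = 16.70 m/s; v_y0 = 65.8 sin 75.3° = 63.65 m/s.
Time to reach the wall: t = 87.0 / 16.70 = 5.210 s.
Height at that point: y = 63.65×5.210 − 4.900×5.210² = 198.6 m.
That is 266 − 198.6 = 67.4 m below the top of the wall, so the arrow does not clear it.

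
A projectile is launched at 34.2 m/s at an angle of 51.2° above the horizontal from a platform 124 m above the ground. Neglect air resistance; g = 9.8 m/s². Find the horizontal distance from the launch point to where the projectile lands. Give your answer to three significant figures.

Components: v_x = 34.2 cos 51.2° = 21.43 m/s, v_y = 34.2 sin 51.2° = 26.65 m/s.
Vertical: 0 = 124 + 26.65 t − ½(9.8) t² ⇒ 4.900 t² − 26.65 t − 124 = 0.
t = [26.65 + √(710.2 + 2430)] / 9.800 = 8.437 s.
Horizontal: R = v_x · t = 21.43 × 8.437 = 181 m.

181 m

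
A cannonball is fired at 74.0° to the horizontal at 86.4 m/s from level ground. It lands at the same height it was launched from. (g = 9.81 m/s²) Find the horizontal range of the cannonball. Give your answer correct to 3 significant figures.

403 m

For level ground, R = v₀² sin(2θ) / g.
sin(2 × 74.0°) = sin 148.0° = 0.5299.
R = (86.4)² × 0.5299 / 9.81 = 403 m.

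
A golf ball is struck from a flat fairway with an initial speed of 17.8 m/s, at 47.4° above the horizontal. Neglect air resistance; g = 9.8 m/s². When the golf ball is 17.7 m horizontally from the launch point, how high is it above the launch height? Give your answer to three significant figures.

8.67 m

v_x = 17.8 cos 47.4° = 12.05 m/s, v_y0 = 17.8 sin 47.4° = 13.10 m/s.
Time to reach x = 17.7 m: t = x / v_x = 17.7 / 12.05 = 1.469 s.
y = v_y0 t − ½ g t² = 13.10×1.469 − 4.900×1.469² = 8.67 m.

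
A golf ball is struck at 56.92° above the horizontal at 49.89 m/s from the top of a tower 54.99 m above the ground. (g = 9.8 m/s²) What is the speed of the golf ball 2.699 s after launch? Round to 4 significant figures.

31.26 m/s

v_x = 49.89 cos 56.92° = 27.230 m/s (constant).
v_y(t) = 49.89 sin 56.92° − g t = 41.803 − 9.8 × 2.699 = 15.353 m/s.
Speed = √(v_x² + v_y²) = √(741.47 + 235.71) = 31.26 m/s.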